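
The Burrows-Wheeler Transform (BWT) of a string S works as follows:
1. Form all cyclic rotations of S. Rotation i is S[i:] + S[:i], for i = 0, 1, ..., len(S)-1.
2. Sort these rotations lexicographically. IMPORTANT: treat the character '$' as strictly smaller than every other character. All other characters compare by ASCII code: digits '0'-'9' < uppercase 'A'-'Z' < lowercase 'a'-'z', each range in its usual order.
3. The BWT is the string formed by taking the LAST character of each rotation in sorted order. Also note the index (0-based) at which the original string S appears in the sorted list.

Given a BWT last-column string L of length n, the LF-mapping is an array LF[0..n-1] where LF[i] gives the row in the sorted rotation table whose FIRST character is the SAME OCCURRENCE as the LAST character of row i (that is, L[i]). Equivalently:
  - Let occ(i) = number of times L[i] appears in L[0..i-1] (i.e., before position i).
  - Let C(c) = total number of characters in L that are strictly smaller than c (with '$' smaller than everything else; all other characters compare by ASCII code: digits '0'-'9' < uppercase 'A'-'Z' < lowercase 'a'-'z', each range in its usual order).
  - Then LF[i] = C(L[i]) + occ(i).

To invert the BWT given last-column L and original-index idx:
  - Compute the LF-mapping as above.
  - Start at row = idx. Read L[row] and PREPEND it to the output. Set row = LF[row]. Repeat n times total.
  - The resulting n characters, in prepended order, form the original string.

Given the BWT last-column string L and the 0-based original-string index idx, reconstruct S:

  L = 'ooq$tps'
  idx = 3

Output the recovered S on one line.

Answer: pstqoo$

Derivation:
LF mapping: 1 2 4 0 6 3 5
Walk LF starting at row 3, prepending L[row]:
  step 1: row=3, L[3]='$', prepend. Next row=LF[3]=0
  step 2: row=0, L[0]='o', prepend. Next row=LF[0]=1
  step 3: row=1, L[1]='o', prepend. Next row=LF[1]=2
  step 4: row=2, L[2]='q', prepend. Next row=LF[2]=4
  step 5: row=4, L[4]='t', prepend. Next row=LF[4]=6
  step 6: row=6, L[6]='s', prepend. Next row=LF[6]=5
  step 7: row=5, L[5]='p', prepend. Next row=LF[5]=3
Reversed output: pstqoo$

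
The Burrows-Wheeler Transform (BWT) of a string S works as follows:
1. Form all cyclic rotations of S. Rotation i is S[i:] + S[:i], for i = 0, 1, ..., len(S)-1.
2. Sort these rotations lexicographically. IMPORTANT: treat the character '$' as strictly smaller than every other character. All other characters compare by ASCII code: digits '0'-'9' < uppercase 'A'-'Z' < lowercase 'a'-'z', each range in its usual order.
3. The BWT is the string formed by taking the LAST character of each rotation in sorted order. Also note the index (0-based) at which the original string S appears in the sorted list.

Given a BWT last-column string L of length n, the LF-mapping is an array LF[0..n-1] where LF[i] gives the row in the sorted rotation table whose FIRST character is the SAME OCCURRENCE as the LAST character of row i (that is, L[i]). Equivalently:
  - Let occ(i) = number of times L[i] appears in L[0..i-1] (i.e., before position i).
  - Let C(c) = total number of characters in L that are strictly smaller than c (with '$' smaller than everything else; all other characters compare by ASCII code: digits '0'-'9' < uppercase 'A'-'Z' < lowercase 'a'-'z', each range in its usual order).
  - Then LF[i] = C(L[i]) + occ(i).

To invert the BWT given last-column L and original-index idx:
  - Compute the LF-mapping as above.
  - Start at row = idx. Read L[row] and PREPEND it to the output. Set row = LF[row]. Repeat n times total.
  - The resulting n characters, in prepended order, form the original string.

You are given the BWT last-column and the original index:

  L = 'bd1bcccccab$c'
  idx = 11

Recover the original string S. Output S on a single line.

LF mapping: 3 12 1 4 6 7 8 9 10 2 5 0 11
Walk LF starting at row 11, prepending L[row]:
  step 1: row=11, L[11]='$', prepend. Next row=LF[11]=0
  step 2: row=0, L[0]='b', prepend. Next row=LF[0]=3
  step 3: row=3, L[3]='b', prepend. Next row=LF[3]=4
  step 4: row=4, L[4]='c', prepend. Next row=LF[4]=6
  step 5: row=6, L[6]='c', prepend. Next row=LF[6]=8
  step 6: row=8, L[8]='c', prepend. Next row=LF[8]=10
  step 7: row=10, L[10]='b', prepend. Next row=LF[10]=5
  step 8: row=5, L[5]='c', prepend. Next row=LF[5]=7
  step 9: row=7, L[7]='c', prepend. Next row=LF[7]=9
  step 10: row=9, L[9]='a', prepend. Next row=LF[9]=2
  step 11: row=2, L[2]='1', prepend. Next row=LF[2]=1
  step 12: row=1, L[1]='d', prepend. Next row=LF[1]=12
  step 13: row=12, L[12]='c', prepend. Next row=LF[12]=11
Reversed output: cd1accbcccbb$

Answer: cd1accbcccbb$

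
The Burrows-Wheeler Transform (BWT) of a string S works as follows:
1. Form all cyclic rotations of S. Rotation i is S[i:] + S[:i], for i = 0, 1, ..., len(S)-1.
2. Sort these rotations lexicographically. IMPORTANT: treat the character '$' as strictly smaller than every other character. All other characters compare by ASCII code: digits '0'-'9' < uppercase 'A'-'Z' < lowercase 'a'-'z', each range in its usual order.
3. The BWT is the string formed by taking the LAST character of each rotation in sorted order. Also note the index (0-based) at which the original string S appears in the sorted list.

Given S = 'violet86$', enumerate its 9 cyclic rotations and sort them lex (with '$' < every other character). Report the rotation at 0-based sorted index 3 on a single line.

All 9 rotations (rotation i = S[i:]+S[:i]):
  rot[0] = violet86$
  rot[1] = iolet86$v
  rot[2] = olet86$vi
  rot[3] = let86$vio
  rot[4] = et86$viol
  rot[5] = t86$viole
  rot[6] = 86$violet
  rot[7] = 6$violet8
  rot[8] = $violet86
Sorted (with $ < everything):
  sorted[0] = $violet86
  sorted[1] = 6$violet8
  sorted[2] = 86$violet
  sorted[3] = et86$viol
  sorted[4] = iolet86$v
  sorted[5] = let86$vio
  sorted[6] = olet86$vi
  sorted[7] = t86$viole
  sorted[8] = violet86$
sorted[3] = et86$viol

Answer: et86$viol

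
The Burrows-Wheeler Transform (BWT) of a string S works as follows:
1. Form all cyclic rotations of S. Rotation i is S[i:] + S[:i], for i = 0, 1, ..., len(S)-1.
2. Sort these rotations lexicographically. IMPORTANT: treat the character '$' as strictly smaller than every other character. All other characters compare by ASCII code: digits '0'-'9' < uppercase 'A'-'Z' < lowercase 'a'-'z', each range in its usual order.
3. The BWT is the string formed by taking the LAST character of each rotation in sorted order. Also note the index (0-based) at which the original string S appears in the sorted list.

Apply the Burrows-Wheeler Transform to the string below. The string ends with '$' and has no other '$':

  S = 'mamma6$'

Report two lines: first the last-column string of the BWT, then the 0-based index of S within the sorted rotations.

All 7 rotations (rotation i = S[i:]+S[:i]):
  rot[0] = mamma6$
  rot[1] = amma6$m
  rot[2] = mma6$ma
  rot[3] = ma6$mam
  rot[4] = a6$mamm
  rot[5] = 6$mamma
  rot[6] = $mamma6
Sorted (with $ < everything):
  sorted[0] = $mamma6  (last char: '6')
  sorted[1] = 6$mamma  (last char: 'a')
  sorted[2] = a6$mamm  (last char: 'm')
  sorted[3] = amma6$m  (last char: 'm')
  sorted[4] = ma6$mam  (last char: 'm')
  sorted[5] = mamma6$  (last char: '$')
  sorted[6] = mma6$ma  (last char: 'a')
Last column: 6ammm$a
Original string S is at sorted index 5

Answer: 6ammm$a
5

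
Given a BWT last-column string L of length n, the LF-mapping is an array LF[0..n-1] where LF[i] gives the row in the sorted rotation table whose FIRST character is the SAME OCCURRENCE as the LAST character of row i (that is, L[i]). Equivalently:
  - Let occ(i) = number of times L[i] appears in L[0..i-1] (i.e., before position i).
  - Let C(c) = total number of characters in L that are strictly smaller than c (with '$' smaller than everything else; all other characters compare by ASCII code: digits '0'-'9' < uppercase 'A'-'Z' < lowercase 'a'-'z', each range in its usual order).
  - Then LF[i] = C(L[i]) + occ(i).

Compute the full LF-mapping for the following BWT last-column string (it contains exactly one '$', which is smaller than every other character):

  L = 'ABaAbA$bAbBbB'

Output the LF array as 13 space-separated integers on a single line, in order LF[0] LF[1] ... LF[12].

Char counts: '$':1, 'A':4, 'B':3, 'a':1, 'b':4
C (first-col start): C('$')=0, C('A')=1, C('B')=5, C('a')=8, C('b')=9
L[0]='A': occ=0, LF[0]=C('A')+0=1+0=1
L[1]='B': occ=0, LF[1]=C('B')+0=5+0=5
L[2]='a': occ=0, LF[2]=C('a')+0=8+0=8
L[3]='A': occ=1, LF[3]=C('A')+1=1+1=2
L[4]='b': occ=0, LF[4]=C('b')+0=9+0=9
L[5]='A': occ=2, LF[5]=C('A')+2=1+2=3
L[6]='$': occ=0, LF[6]=C('$')+0=0+0=0
L[7]='b': occ=1, LF[7]=C('b')+1=9+1=10
L[8]='A': occ=3, LF[8]=C('A')+3=1+3=4
L[9]='b': occ=2, LF[9]=C('b')+2=9+2=11
L[10]='B': occ=1, LF[10]=C('B')+1=5+1=6
L[11]='b': occ=3, LF[11]=C('b')+3=9+3=12
L[12]='B': occ=2, LF[12]=C('B')+2=5+2=7

Answer: 1 5 8 2 9 3 0 10 4 11 6 12 7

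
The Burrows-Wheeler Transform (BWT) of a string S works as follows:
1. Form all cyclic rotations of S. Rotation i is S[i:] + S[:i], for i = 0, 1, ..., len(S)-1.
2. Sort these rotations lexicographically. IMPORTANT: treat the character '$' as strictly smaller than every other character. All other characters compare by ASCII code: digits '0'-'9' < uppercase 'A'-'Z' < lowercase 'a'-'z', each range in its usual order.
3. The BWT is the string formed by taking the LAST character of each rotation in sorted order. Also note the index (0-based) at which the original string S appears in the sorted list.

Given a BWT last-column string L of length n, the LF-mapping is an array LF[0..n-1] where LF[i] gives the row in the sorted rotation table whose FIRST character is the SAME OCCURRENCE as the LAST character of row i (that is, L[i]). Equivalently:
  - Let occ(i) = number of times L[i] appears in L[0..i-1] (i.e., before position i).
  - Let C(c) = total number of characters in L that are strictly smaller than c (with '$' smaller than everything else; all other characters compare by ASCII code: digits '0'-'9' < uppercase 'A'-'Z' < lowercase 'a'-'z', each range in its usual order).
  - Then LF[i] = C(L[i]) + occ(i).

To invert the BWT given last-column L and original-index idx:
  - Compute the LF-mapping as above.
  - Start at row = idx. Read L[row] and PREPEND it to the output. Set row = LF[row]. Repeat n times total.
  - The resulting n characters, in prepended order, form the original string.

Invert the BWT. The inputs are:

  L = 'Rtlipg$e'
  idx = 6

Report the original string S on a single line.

LF mapping: 1 7 5 4 6 3 0 2
Walk LF starting at row 6, prepending L[row]:
  step 1: row=6, L[6]='$', prepend. Next row=LF[6]=0
  step 2: row=0, L[0]='R', prepend. Next row=LF[0]=1
  step 3: row=1, L[1]='t', prepend. Next row=LF[1]=7
  step 4: row=7, L[7]='e', prepend. Next row=LF[7]=2
  step 5: row=2, L[2]='l', prepend. Next row=LF[2]=5
  step 6: row=5, L[5]='g', prepend. Next row=LF[5]=3
  step 7: row=3, L[3]='i', prepend. Next row=LF[3]=4
  step 8: row=4, L[4]='p', prepend. Next row=LF[4]=6
Reversed output: pigletR$

Answer: pigletR$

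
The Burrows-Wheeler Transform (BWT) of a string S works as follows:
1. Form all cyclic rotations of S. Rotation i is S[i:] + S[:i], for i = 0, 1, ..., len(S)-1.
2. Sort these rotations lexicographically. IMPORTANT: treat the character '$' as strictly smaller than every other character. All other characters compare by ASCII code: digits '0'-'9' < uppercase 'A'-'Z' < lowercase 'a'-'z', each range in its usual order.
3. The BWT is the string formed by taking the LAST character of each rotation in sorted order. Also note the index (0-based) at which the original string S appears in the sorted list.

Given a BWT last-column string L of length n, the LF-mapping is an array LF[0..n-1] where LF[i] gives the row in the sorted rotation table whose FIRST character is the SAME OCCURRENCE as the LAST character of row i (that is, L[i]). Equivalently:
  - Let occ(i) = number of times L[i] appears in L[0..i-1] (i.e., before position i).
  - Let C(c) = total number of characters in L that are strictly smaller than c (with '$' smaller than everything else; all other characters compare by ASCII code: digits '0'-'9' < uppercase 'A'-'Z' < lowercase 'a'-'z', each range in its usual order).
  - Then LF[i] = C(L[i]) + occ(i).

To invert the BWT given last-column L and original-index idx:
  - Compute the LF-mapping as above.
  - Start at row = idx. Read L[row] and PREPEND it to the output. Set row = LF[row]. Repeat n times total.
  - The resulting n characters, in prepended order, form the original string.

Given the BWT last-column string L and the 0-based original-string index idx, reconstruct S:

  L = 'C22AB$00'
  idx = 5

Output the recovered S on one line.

LF mapping: 7 3 4 5 6 0 1 2
Walk LF starting at row 5, prepending L[row]:
  step 1: row=5, L[5]='$', prepend. Next row=LF[5]=0
  step 2: row=0, L[0]='C', prepend. Next row=LF[0]=7
  step 3: row=7, L[7]='0', prepend. Next row=LF[7]=2
  step 4: row=2, L[2]='2', prepend. Next row=LF[2]=4
  step 5: row=4, L[4]='B', prepend. Next row=LF[4]=6
  step 6: row=6, L[6]='0', prepend. Next row=LF[6]=1
  step 7: row=1, L[1]='2', prepend. Next row=LF[1]=3
  step 8: row=3, L[3]='A', prepend. Next row=LF[3]=5
Reversed output: A20B20C$

Answer: A20B20C$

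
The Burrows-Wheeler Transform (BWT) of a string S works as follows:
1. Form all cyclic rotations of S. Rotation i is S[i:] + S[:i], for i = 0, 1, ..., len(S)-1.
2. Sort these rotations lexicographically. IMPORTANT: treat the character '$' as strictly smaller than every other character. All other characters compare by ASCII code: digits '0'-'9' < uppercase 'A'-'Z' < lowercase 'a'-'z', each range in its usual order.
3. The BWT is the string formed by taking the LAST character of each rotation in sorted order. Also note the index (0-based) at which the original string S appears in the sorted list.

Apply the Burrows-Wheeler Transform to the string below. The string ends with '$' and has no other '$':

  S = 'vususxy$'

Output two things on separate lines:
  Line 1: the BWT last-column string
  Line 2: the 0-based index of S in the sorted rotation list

Answer: yuuvs$sx
5

Derivation:
All 8 rotations (rotation i = S[i:]+S[:i]):
  rot[0] = vususxy$
  rot[1] = ususxy$v
  rot[2] = susxy$vu
  rot[3] = usxy$vus
  rot[4] = sxy$vusu
  rot[5] = xy$vusus
  rot[6] = y$vususx
  rot[7] = $vususxy
Sorted (with $ < everything):
  sorted[0] = $vususxy  (last char: 'y')
  sorted[1] = susxy$vu  (last char: 'u')
  sorted[2] = sxy$vusu  (last char: 'u')
  sorted[3] = ususxy$v  (last char: 'v')
  sorted[4] = usxy$vus  (last char: 's')
  sorted[5] = vususxy$  (last char: '$')
  sorted[6] = xy$vusus  (last char: 's')
  sorted[7] = y$vususx  (last char: 'x')
Last column: yuuvs$sx
Original string S is at sorted index 5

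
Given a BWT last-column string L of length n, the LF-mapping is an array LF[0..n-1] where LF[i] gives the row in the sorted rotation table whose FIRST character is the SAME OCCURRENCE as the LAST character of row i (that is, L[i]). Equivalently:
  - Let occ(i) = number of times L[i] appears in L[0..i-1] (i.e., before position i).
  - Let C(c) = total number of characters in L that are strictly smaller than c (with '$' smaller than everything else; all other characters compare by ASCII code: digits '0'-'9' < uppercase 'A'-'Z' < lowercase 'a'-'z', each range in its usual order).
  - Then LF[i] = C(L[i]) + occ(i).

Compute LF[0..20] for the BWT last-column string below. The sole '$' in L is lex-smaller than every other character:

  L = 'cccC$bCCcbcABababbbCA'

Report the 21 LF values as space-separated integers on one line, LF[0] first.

Answer: 16 17 18 4 0 10 5 6 19 11 20 1 3 8 12 9 13 14 15 7 2

Derivation:
Char counts: '$':1, 'A':2, 'B':1, 'C':4, 'a':2, 'b':6, 'c':5
C (first-col start): C('$')=0, C('A')=1, C('B')=3, C('C')=4, C('a')=8, C('b')=10, C('c')=16
L[0]='c': occ=0, LF[0]=C('c')+0=16+0=16
L[1]='c': occ=1, LF[1]=C('c')+1=16+1=17
L[2]='c': occ=2, LF[2]=C('c')+2=16+2=18
L[3]='C': occ=0, LF[3]=C('C')+0=4+0=4
L[4]='$': occ=0, LF[4]=C('$')+0=0+0=0
L[5]='b': occ=0, LF[5]=C('b')+0=10+0=10
L[6]='C': occ=1, LF[6]=C('C')+1=4+1=5
L[7]='C': occ=2, LF[7]=C('C')+2=4+2=6
L[8]='c': occ=3, LF[8]=C('c')+3=16+3=19
L[9]='b': occ=1, LF[9]=C('b')+1=10+1=11
L[10]='c': occ=4, LF[10]=C('c')+4=16+4=20
L[11]='A': occ=0, LF[11]=C('A')+0=1+0=1
L[12]='B': occ=0, LF[12]=C('B')+0=3+0=3
L[13]='a': occ=0, LF[13]=C('a')+0=8+0=8
L[14]='b': occ=2, LF[14]=C('b')+2=10+2=12
L[15]='a': occ=1, LF[15]=C('a')+1=8+1=9
L[16]='b': occ=3, LF[16]=C('b')+3=10+3=13
L[17]='b': occ=4, LF[17]=C('b')+4=10+4=14
L[18]='b': occ=5, LF[18]=C('b')+5=10+5=15
L[19]='C': occ=3, LF[19]=C('C')+3=4+3=7
L[20]='A': occ=1, LF[20]=C('A')+1=1+1=2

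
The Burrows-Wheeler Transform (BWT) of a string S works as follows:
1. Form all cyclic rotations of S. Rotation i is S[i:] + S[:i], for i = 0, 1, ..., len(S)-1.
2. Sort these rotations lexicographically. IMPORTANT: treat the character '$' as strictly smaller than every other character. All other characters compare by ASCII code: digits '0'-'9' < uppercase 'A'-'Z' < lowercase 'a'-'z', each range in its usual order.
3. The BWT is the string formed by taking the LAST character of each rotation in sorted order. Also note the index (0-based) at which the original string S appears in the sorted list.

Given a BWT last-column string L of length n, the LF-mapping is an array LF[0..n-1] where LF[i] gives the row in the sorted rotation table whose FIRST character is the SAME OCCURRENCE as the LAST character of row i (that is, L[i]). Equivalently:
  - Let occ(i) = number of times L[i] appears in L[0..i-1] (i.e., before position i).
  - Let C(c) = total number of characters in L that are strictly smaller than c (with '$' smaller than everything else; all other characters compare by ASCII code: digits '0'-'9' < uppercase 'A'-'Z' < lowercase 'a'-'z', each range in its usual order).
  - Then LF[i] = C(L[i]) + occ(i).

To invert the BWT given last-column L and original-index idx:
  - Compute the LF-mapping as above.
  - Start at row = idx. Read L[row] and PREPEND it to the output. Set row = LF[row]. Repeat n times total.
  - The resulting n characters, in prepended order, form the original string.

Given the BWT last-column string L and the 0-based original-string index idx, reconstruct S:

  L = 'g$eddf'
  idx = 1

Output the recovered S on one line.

Answer: dedfg$

Derivation:
LF mapping: 5 0 3 1 2 4
Walk LF starting at row 1, prepending L[row]:
  step 1: row=1, L[1]='$', prepend. Next row=LF[1]=0
  step 2: row=0, L[0]='g', prepend. Next row=LF[0]=5
  step 3: row=5, L[5]='f', prepend. Next row=LF[5]=4
  step 4: row=4, L[4]='d', prepend. Next row=LF[4]=2
  step 5: row=2, L[2]='e', prepend. Next row=LF[2]=3
  step 6: row=3, L[3]='d', prepend. Next row=LF[3]=1
Reversed output: dedfg$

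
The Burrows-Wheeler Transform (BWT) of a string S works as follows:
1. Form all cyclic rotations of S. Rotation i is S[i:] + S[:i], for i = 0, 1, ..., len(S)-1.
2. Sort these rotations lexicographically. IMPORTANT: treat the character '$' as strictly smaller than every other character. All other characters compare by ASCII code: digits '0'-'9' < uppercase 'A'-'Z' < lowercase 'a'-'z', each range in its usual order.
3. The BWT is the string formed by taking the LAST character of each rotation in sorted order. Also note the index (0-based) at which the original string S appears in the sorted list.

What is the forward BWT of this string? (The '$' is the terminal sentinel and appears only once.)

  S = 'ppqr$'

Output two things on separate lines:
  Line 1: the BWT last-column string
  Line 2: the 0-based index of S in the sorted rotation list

Answer: r$ppq
1

Derivation:
All 5 rotations (rotation i = S[i:]+S[:i]):
  rot[0] = ppqr$
  rot[1] = pqr$p
  rot[2] = qr$pp
  rot[3] = r$ppq
  rot[4] = $ppqr
Sorted (with $ < everything):
  sorted[0] = $ppqr  (last char: 'r')
  sorted[1] = ppqr$  (last char: '$')
  sorted[2] = pqr$p  (last char: 'p')
  sorted[3] = qr$pp  (last char: 'p')
  sorted[4] = r$ppq  (last char: 'q')
Last column: r$ppq
Original string S is at sorted index 1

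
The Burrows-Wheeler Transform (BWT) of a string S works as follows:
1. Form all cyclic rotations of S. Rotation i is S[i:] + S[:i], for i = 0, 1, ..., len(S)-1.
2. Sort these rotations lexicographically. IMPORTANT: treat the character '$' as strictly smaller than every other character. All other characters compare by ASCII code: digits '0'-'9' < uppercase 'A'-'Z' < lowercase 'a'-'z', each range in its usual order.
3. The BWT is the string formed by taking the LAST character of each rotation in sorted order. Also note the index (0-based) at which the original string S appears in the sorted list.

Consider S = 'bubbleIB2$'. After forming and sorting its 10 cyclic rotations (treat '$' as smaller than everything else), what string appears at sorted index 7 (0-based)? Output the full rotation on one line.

All 10 rotations (rotation i = S[i:]+S[:i]):
  rot[0] = bubbleIB2$
  rot[1] = ubbleIB2$b
  rot[2] = bbleIB2$bu
  rot[3] = bleIB2$bub
  rot[4] = leIB2$bubb
  rot[5] = eIB2$bubbl
  rot[6] = IB2$bubble
  rot[7] = B2$bubbleI
  rot[8] = 2$bubbleIB
  rot[9] = $bubbleIB2
Sorted (with $ < everything):
  sorted[0] = $bubbleIB2
  sorted[1] = 2$bubbleIB
  sorted[2] = B2$bubbleI
  sorted[3] = IB2$bubble
  sorted[4] = bbleIB2$bu
  sorted[5] = bleIB2$bub
  sorted[6] = bubbleIB2$
  sorted[7] = eIB2$bubbl
  sorted[8] = leIB2$bubb
  sorted[9] = ubbleIB2$b
sorted[7] = eIB2$bubbl

Answer: eIB2$bubbl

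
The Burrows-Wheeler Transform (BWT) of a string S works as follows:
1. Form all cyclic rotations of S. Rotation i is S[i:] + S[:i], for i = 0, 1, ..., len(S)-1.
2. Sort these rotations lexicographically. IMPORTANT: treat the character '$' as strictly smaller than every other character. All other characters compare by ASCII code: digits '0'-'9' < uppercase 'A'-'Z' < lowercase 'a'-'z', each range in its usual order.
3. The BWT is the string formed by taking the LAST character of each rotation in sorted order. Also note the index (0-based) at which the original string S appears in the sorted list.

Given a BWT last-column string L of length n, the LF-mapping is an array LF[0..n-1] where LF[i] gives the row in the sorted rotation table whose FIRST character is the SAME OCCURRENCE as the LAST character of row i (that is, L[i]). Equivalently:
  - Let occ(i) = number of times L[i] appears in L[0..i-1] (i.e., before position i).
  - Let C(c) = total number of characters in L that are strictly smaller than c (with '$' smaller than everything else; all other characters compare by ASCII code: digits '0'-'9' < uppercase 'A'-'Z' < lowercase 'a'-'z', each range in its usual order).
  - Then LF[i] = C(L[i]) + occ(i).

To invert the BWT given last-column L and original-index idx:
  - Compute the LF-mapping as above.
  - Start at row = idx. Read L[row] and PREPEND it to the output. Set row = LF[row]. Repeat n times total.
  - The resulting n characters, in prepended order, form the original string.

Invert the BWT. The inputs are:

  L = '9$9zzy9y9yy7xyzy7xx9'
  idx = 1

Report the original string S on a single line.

LF mapping: 3 0 4 17 18 11 5 12 6 13 14 1 8 15 19 16 2 9 10 7
Walk LF starting at row 1, prepending L[row]:
  step 1: row=1, L[1]='$', prepend. Next row=LF[1]=0
  step 2: row=0, L[0]='9', prepend. Next row=LF[0]=3
  step 3: row=3, L[3]='z', prepend. Next row=LF[3]=17
  step 4: row=17, L[17]='x', prepend. Next row=LF[17]=9
  step 5: row=9, L[9]='y', prepend. Next row=LF[9]=13
  step 6: row=13, L[13]='y', prepend. Next row=LF[13]=15
  step 7: row=15, L[15]='y', prepend. Next row=LF[15]=16
  step 8: row=16, L[16]='7', prepend. Next row=LF[16]=2
  step 9: row=2, L[2]='9', prepend. Next row=LF[2]=4
  step 10: row=4, L[4]='z', prepend. Next row=LF[4]=18
  step 11: row=18, L[18]='x', prepend. Next row=LF[18]=10
  step 12: row=10, L[10]='y', prepend. Next row=LF[10]=14
  step 13: row=14, L[14]='z', prepend. Next row=LF[14]=19
  step 14: row=19, L[19]='9', prepend. Next row=LF[19]=7
  step 15: row=7, L[7]='y', prepend. Next row=LF[7]=12
  step 16: row=12, L[12]='x', prepend. Next row=LF[12]=8
  step 17: row=8, L[8]='9', prepend. Next row=LF[8]=6
  step 18: row=6, L[6]='9', prepend. Next row=LF[6]=5
  step 19: row=5, L[5]='y', prepend. Next row=LF[5]=11
  step 20: row=11, L[11]='7', prepend. Next row=LF[11]=1
Reversed output: 7y99xy9zyxz97yyyxz9$

Answer: 7y99xy9zyxz97yyyxz9$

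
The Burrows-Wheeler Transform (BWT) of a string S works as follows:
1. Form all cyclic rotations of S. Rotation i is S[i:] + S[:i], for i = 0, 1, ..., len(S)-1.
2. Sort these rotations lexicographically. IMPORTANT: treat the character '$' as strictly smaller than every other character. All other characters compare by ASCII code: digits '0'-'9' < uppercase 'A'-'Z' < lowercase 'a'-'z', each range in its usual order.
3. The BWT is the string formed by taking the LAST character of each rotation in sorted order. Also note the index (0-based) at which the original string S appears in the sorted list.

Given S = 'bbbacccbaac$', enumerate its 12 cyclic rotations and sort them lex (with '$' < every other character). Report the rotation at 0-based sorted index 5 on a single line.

Answer: bacccbaac$bb

Derivation:
All 12 rotations (rotation i = S[i:]+S[:i]):
  rot[0] = bbbacccbaac$
  rot[1] = bbacccbaac$b
  rot[2] = bacccbaac$bb
  rot[3] = acccbaac$bbb
  rot[4] = cccbaac$bbba
  rot[5] = ccbaac$bbbac
  rot[6] = cbaac$bbbacc
  rot[7] = baac$bbbaccc
  rot[8] = aac$bbbacccb
  rot[9] = ac$bbbacccba
  rot[10] = c$bbbacccbaa
  rot[11] = $bbbacccbaac
Sorted (with $ < everything):
  sorted[0] = $bbbacccbaac
  sorted[1] = aac$bbbacccb
  sorted[2] = ac$bbbacccba
  sorted[3] = acccbaac$bbb
  sorted[4] = baac$bbbaccc
  sorted[5] = bacccbaac$bb
  sorted[6] = bbacccbaac$b
  sorted[7] = bbbacccbaac$
  sorted[8] = c$bbbacccbaa
  sorted[9] = cbaac$bbbacc
  sorted[10] = ccbaac$bbbac
  sorted[11] = cccbaac$bbba
sorted[5] = bacccbaac$bb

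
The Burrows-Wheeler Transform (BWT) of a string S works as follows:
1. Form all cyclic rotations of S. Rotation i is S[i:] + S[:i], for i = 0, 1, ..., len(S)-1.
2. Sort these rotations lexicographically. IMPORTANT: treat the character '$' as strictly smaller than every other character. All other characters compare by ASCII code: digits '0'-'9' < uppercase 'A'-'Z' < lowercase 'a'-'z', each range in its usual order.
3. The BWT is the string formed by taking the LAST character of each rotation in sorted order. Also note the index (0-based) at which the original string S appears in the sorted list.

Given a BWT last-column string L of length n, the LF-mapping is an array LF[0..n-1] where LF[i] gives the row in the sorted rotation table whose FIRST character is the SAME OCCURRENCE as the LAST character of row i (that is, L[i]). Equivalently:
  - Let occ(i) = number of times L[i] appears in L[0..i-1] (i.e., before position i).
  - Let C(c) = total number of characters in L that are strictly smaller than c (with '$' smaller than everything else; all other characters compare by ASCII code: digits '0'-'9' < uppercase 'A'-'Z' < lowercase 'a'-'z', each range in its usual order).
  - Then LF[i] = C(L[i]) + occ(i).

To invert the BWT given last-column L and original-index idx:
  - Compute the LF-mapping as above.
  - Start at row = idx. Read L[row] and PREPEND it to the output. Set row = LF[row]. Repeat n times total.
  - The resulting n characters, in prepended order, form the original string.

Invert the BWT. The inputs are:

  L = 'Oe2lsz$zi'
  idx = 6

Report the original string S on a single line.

Answer: sizzle2O$

Derivation:
LF mapping: 2 3 1 5 6 7 0 8 4
Walk LF starting at row 6, prepending L[row]:
  step 1: row=6, L[6]='$', prepend. Next row=LF[6]=0
  step 2: row=0, L[0]='O', prepend. Next row=LF[0]=2
  step 3: row=2, L[2]='2', prepend. Next row=LF[2]=1
  step 4: row=1, L[1]='e', prepend. Next row=LF[1]=3
  step 5: row=3, L[3]='l', prepend. Next row=LF[3]=5
  step 6: row=5, L[5]='z', prepend. Next row=LF[5]=7
  step 7: row=7, L[7]='z', prepend. Next row=LF[7]=8
  step 8: row=8, L[8]='i', prepend. Next row=LF[8]=4
  step 9: row=4, L[4]='s', prepend. Next row=LF[4]=6
Reversed output: sizzle2O$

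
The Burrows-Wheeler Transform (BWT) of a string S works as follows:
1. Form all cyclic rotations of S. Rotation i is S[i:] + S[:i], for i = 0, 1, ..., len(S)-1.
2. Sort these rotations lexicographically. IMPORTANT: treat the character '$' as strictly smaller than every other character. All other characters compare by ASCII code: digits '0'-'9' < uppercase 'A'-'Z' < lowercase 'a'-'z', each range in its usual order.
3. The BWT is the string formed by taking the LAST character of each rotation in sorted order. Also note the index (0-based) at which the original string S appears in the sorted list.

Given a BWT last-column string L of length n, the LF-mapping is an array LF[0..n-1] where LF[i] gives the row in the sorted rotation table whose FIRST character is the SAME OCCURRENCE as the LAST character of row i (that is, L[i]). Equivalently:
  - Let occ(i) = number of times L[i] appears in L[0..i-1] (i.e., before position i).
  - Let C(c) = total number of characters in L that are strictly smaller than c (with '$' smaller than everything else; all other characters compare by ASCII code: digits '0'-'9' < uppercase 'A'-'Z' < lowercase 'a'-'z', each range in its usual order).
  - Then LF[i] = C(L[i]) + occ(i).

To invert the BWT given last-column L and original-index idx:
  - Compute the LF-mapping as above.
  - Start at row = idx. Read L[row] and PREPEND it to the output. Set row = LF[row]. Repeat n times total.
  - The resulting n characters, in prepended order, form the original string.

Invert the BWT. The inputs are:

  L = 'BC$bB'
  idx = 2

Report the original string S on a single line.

Answer: BbCB$

Derivation:
LF mapping: 1 3 0 4 2
Walk LF starting at row 2, prepending L[row]:
  step 1: row=2, L[2]='$', prepend. Next row=LF[2]=0
  step 2: row=0, L[0]='B', prepend. Next row=LF[0]=1
  step 3: row=1, L[1]='C', prepend. Next row=LF[1]=3
  step 4: row=3, L[3]='b', prepend. Next row=LF[3]=4
  step 5: row=4, L[4]='B', prepend. Next row=LF[4]=2
Reversed output: BbCB$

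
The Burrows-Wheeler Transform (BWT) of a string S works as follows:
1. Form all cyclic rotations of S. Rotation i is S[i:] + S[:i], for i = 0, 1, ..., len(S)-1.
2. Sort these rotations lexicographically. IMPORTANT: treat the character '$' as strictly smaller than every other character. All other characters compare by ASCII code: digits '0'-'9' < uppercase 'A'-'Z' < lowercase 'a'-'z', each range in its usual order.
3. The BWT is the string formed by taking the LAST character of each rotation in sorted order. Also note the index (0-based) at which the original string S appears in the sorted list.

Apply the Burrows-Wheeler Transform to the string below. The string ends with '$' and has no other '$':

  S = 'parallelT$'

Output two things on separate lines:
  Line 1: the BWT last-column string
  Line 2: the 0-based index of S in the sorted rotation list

Answer: Tlrplela$a
8

Derivation:
All 10 rotations (rotation i = S[i:]+S[:i]):
  rot[0] = parallelT$
  rot[1] = arallelT$p
  rot[2] = rallelT$pa
  rot[3] = allelT$par
  rot[4] = llelT$para
  rot[5] = lelT$paral
  rot[6] = elT$parall
  rot[7] = lT$paralle
  rot[8] = T$parallel
  rot[9] = $parallelT
Sorted (with $ < everything):
  sorted[0] = $parallelT  (last char: 'T')
  sorted[1] = T$parallel  (last char: 'l')
  sorted[2] = allelT$par  (last char: 'r')
  sorted[3] = arallelT$p  (last char: 'p')
  sorted[4] = elT$parall  (last char: 'l')
  sorted[5] = lT$paralle  (last char: 'e')
  sorted[6] = lelT$paral  (last char: 'l')
  sorted[7] = llelT$para  (last char: 'a')
  sorted[8] = parallelT$  (last char: '$')
  sorted[9] = rallelT$pa  (last char: 'a')
Last column: Tlrplela$a
Original string S is at sorted index 8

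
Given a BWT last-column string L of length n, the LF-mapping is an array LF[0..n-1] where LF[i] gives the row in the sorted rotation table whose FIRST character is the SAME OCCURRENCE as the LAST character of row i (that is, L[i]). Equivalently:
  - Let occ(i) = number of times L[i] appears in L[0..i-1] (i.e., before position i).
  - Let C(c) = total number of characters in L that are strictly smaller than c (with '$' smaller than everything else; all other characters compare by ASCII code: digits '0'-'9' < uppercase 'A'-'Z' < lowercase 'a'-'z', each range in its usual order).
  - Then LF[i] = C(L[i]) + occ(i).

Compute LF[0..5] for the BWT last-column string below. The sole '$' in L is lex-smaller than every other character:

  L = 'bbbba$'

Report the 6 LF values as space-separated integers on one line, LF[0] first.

Answer: 2 3 4 5 1 0

Derivation:
Char counts: '$':1, 'a':1, 'b':4
C (first-col start): C('$')=0, C('a')=1, C('b')=2
L[0]='b': occ=0, LF[0]=C('b')+0=2+0=2
L[1]='b': occ=1, LF[1]=C('b')+1=2+1=3
L[2]='b': occ=2, LF[2]=C('b')+2=2+2=4
L[3]='b': occ=3, LF[3]=C('b')+3=2+3=5
L[4]='a': occ=0, LF[4]=C('a')+0=1+0=1
L[5]='$': occ=0, LF[5]=C('$')+0=0+0=0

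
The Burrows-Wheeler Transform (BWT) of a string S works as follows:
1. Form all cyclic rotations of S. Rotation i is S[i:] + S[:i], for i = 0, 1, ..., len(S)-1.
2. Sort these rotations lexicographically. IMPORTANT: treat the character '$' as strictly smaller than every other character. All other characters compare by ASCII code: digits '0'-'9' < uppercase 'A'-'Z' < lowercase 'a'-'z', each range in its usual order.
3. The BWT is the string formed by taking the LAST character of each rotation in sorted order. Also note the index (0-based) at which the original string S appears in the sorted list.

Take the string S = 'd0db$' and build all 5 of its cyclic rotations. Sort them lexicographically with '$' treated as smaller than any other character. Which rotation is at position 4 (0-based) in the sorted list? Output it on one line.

Answer: db$d0

Derivation:
All 5 rotations (rotation i = S[i:]+S[:i]):
  rot[0] = d0db$
  rot[1] = 0db$d
  rot[2] = db$d0
  rot[3] = b$d0d
  rot[4] = $d0db
Sorted (with $ < everything):
  sorted[0] = $d0db
  sorted[1] = 0db$d
  sorted[2] = b$d0d
  sorted[3] = d0db$
  sorted[4] = db$d0
sorted[4] = db$d0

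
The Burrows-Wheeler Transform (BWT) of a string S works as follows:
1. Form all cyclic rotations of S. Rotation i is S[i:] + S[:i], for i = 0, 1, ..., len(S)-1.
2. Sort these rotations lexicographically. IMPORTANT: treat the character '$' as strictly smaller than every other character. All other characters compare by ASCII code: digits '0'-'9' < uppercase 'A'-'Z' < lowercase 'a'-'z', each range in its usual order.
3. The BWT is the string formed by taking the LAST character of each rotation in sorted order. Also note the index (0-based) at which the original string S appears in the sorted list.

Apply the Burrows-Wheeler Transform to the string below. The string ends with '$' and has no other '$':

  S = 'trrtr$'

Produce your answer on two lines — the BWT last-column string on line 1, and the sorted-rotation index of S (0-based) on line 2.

All 6 rotations (rotation i = S[i:]+S[:i]):
  rot[0] = trrtr$
  rot[1] = rrtr$t
  rot[2] = rtr$tr
  rot[3] = tr$trr
  rot[4] = r$trrt
  rot[5] = $trrtr
Sorted (with $ < everything):
  sorted[0] = $trrtr  (last char: 'r')
  sorted[1] = r$trrt  (last char: 't')
  sorted[2] = rrtr$t  (last char: 't')
  sorted[3] = rtr$tr  (last char: 'r')
  sorted[4] = tr$trr  (last char: 'r')
  sorted[5] = trrtr$  (last char: '$')
Last column: rttrr$
Original string S is at sorted index 5

Answer: rttrr$
5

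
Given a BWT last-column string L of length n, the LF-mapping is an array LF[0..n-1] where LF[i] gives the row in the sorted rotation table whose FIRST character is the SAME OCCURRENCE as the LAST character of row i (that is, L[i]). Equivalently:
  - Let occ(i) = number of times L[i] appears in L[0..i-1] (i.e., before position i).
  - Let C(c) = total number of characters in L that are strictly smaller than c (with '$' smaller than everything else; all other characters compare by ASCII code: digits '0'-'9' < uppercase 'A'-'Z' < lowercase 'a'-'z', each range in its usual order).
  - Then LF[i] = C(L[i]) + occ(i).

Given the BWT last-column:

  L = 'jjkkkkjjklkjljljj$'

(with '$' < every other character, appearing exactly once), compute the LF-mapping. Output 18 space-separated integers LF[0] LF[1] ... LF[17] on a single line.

Answer: 1 2 9 10 11 12 3 4 13 15 14 5 16 6 17 7 8 0

Derivation:
Char counts: '$':1, 'j':8, 'k':6, 'l':3
C (first-col start): C('$')=0, C('j')=1, C('k')=9, C('l')=15
L[0]='j': occ=0, LF[0]=C('j')+0=1+0=1
L[1]='j': occ=1, LF[1]=C('j')+1=1+1=2
L[2]='k': occ=0, LF[2]=C('k')+0=9+0=9
L[3]='k': occ=1, LF[3]=C('k')+1=9+1=10
L[4]='k': occ=2, LF[4]=C('k')+2=9+2=11
L[5]='k': occ=3, LF[5]=C('k')+3=9+3=12
L[6]='j': occ=2, LF[6]=C('j')+2=1+2=3
L[7]='j': occ=3, LF[7]=C('j')+3=1+3=4
L[8]='k': occ=4, LF[8]=C('k')+4=9+4=13
L[9]='l': occ=0, LF[9]=C('l')+0=15+0=15
L[10]='k': occ=5, LF[10]=C('k')+5=9+5=14
L[11]='j': occ=4, LF[11]=C('j')+4=1+4=5
L[12]='l': occ=1, LF[12]=C('l')+1=15+1=16
L[13]='j': occ=5, LF[13]=C('j')+5=1+5=6
L[14]='l': occ=2, LF[14]=C('l')+2=15+2=17
L[15]='j': occ=6, LF[15]=C('j')+6=1+6=7
L[16]='j': occ=7, LF[16]=C('j')+7=1+7=8
L[17]='$': occ=0, LF[17]=C('$')+0=0+0=0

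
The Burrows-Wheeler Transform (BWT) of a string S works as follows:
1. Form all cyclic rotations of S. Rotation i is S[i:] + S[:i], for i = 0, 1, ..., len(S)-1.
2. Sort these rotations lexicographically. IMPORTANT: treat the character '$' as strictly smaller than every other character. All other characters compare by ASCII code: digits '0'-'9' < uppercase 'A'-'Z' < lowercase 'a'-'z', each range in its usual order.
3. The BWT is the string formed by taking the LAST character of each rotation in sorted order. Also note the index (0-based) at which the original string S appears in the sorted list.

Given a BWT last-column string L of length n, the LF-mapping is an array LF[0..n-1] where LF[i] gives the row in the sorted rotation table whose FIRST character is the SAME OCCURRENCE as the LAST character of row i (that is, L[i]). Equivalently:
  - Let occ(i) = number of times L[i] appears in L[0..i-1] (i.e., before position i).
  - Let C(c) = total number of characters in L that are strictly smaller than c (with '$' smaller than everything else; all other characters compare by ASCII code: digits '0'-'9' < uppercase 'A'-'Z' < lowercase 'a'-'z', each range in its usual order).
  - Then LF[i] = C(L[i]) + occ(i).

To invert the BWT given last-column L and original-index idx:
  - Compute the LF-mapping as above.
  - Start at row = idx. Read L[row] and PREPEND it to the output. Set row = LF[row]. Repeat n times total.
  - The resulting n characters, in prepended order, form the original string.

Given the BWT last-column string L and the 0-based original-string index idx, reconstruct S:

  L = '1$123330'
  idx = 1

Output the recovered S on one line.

Answer: 0333211$

Derivation:
LF mapping: 2 0 3 4 5 6 7 1
Walk LF starting at row 1, prepending L[row]:
  step 1: row=1, L[1]='$', prepend. Next row=LF[1]=0
  step 2: row=0, L[0]='1', prepend. Next row=LF[0]=2
  step 3: row=2, L[2]='1', prepend. Next row=LF[2]=3
  step 4: row=3, L[3]='2', prepend. Next row=LF[3]=4
  step 5: row=4, L[4]='3', prepend. Next row=LF[4]=5
  step 6: row=5, L[5]='3', prepend. Next row=LF[5]=6
  step 7: row=6, L[6]='3', prepend. Next row=LF[6]=7
  step 8: row=7, L[7]='0', prepend. Next row=LF[7]=1
Reversed output: 0333211$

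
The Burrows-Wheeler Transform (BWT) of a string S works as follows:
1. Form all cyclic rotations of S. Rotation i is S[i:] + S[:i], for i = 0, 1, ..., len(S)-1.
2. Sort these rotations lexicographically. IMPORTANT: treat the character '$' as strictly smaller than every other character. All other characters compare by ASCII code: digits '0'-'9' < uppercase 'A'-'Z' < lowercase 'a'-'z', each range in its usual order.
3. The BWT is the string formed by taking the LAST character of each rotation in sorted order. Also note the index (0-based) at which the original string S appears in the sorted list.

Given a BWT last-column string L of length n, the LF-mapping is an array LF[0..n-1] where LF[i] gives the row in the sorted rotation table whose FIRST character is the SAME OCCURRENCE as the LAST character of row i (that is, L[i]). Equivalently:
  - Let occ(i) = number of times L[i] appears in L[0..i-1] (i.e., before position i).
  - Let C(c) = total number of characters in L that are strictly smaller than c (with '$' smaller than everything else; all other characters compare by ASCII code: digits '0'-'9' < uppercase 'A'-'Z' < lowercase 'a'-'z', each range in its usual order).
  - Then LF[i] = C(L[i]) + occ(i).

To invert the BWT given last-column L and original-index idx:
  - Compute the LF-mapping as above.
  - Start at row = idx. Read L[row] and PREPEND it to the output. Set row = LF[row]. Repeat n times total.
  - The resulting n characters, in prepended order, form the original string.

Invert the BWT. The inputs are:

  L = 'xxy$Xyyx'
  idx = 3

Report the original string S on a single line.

LF mapping: 2 3 5 0 1 6 7 4
Walk LF starting at row 3, prepending L[row]:
  step 1: row=3, L[3]='$', prepend. Next row=LF[3]=0
  step 2: row=0, L[0]='x', prepend. Next row=LF[0]=2
  step 3: row=2, L[2]='y', prepend. Next row=LF[2]=5
  step 4: row=5, L[5]='y', prepend. Next row=LF[5]=6
  step 5: row=6, L[6]='y', prepend. Next row=LF[6]=7
  step 6: row=7, L[7]='x', prepend. Next row=LF[7]=4
  step 7: row=4, L[4]='X', prepend. Next row=LF[4]=1
  step 8: row=1, L[1]='x', prepend. Next row=LF[1]=3
Reversed output: xXxyyyx$

Answer: xXxyyyx$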